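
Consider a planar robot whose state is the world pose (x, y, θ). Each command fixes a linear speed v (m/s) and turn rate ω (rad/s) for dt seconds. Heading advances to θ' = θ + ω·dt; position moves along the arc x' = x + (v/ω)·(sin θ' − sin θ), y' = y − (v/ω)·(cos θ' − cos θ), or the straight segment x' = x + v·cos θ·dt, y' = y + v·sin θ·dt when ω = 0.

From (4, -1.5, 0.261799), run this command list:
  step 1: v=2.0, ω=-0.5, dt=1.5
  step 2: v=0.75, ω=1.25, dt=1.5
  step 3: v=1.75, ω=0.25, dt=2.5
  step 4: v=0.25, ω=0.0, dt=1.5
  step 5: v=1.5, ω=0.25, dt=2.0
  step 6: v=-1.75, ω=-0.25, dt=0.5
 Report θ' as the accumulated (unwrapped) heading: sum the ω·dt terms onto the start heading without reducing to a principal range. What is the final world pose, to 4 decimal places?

step 1: θ'=-0.4882 (R=-4.0000) → pose (6.9114, -1.8310, -0.4882)
step 2: θ'=1.3868 (R=0.6000) → pose (7.7827, -1.4109, 1.3868)
step 3: θ'=2.0118 (R=7.0000) → pose (7.2311, 2.8578, 2.0118)
step 4: θ'=2.0118 (straight) → pose (7.0711, 3.1969, 2.0118)
step 5: θ'=2.5118 (R=6.0000) → pose (5.1790, 5.4847, 2.5118)
step 6: θ'=2.3868 (R=7.0000) → pose (5.8521, 4.9266, 2.3868)

(5.8521, 4.9266, 2.3868)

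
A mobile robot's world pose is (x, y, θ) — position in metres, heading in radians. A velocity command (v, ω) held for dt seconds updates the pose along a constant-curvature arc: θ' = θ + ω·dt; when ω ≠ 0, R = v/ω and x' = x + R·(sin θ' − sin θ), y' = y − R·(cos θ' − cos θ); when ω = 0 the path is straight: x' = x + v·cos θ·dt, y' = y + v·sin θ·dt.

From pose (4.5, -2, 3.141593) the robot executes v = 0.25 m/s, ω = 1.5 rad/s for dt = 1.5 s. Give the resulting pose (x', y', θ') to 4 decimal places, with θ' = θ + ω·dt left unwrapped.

(4.3703, -2.2714, 5.3916)

θ' = 3.1416 + 1.5·1.5 = 5.3916
R = v/ω = 0.25/1.5 = 0.1667
x' = 4.5 + 0.1667·(sin 5.3916 − sin 3.1416) = 4.3703
y' = -2 − 0.1667·(cos 5.3916 − cos 3.1416) = -2.2714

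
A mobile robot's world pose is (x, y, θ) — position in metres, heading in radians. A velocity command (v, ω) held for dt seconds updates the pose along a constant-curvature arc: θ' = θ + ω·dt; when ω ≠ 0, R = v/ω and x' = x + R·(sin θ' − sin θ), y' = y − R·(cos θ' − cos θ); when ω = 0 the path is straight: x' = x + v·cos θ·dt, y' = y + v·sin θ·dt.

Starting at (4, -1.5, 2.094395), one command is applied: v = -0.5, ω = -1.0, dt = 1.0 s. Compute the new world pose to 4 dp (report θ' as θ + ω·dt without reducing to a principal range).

(4.0113, -1.9793, 1.0944)

θ' = 2.0944 + -1.0·1.0 = 1.0944
R = v/ω = -0.5/-1.0 = 0.5000
x' = 4 + 0.5000·(sin 1.0944 − sin 2.0944) = 4.0113
y' = -1.5 − 0.5000·(cos 1.0944 − cos 2.0944) = -1.9793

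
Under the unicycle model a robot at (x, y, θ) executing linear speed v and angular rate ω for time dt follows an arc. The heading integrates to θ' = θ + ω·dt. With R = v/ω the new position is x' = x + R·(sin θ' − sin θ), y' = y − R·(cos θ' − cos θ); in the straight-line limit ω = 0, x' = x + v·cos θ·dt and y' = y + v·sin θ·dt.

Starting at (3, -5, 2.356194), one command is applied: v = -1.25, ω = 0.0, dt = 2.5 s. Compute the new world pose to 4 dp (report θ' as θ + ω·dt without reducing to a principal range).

θ' = 2.3562 + 0.0·2.5 = 2.3562
ω = 0 → straight: x' = 3 + -1.25·cos(2.3562)·2.5 = 5.2097
y' = -5 + -1.25·sin(2.3562)·2.5 = -7.2097

(5.2097, -7.2097, 2.3562)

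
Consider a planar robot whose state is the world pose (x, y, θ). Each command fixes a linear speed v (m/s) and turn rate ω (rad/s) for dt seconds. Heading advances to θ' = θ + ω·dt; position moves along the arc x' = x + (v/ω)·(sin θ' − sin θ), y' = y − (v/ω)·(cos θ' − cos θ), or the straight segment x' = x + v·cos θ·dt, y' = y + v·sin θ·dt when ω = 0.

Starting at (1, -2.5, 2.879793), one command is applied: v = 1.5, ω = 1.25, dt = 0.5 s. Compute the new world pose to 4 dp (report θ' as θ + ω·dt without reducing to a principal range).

θ' = 2.8798 + 1.25·0.5 = 3.5048
R = v/ω = 1.5/1.25 = 1.2000
x' = 1 + 1.2000·(sin 3.5048 − sin 2.8798) = 0.2631
y' = -2.5 − 1.2000·(cos 3.5048 − cos 2.8798) = -2.5374

(0.2631, -2.5374, 3.5048)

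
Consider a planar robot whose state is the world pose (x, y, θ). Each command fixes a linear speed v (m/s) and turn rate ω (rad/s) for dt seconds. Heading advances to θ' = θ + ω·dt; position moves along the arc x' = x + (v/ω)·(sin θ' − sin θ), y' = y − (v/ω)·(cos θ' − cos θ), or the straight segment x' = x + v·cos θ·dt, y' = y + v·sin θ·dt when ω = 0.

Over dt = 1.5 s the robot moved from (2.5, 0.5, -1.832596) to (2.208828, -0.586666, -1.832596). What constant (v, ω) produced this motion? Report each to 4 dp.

Δθ = -1.832596 − -1.832596 = 0.000000
ω = Δθ/dt = 0.000000/1.5 = 0.0000
ω = 0 → v = (Δx·cos θ + Δy·sin θ)/dt = 0.7500

v = 0.7500, ω = 0.0000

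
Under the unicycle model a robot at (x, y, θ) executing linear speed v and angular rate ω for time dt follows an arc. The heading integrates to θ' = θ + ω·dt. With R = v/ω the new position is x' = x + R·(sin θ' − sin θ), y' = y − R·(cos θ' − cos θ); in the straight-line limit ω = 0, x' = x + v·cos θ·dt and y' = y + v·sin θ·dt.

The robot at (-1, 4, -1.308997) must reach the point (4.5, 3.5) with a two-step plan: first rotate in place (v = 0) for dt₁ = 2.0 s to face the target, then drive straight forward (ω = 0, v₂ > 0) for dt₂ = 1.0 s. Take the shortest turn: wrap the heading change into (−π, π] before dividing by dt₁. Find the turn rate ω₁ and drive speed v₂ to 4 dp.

ω₁ = 0.6092, v₂ = 5.5227

heading to target = atan2(3.5−4, 4.5−-1) = -0.0907
Δθ = wrap(-0.0907 − -1.3090) = 1.2183; ω₁ = Δθ/dt₁ = 0.6092
distance = √((4.5−-1)² + (3.5−4)²) = 5.5227; v₂ = distance/dt₂ = 5.5227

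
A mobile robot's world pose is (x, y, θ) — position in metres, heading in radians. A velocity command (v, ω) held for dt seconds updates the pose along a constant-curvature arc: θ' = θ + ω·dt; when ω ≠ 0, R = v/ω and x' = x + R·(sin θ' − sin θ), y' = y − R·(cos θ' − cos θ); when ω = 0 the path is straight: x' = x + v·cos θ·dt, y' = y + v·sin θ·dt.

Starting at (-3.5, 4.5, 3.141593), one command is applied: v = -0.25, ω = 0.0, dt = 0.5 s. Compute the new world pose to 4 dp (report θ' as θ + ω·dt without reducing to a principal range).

θ' = 3.1416 + 0.0·0.5 = 3.1416
ω = 0 → straight: x' = -3.5 + -0.25·cos(3.1416)·0.5 = -3.3750
y' = 4.5 + -0.25·sin(3.1416)·0.5 = 4.5000

(-3.3750, 4.5000, 3.1416)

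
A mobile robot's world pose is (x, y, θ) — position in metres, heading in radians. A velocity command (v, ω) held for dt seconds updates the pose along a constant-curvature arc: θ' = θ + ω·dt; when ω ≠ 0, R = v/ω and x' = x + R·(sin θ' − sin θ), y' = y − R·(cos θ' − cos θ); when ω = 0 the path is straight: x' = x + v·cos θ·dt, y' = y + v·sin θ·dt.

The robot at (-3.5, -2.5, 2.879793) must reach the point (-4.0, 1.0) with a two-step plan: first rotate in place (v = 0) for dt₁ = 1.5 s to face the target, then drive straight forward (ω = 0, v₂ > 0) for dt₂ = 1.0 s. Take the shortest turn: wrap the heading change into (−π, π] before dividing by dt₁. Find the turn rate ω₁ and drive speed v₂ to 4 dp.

ω₁ = -0.7781, v₂ = 3.5355

heading to target = atan2(1−-2.5, -4−-3.5) = 1.7127
Δθ = wrap(1.7127 − 2.8798) = -1.1671; ω₁ = Δθ/dt₁ = -0.7781
distance = √((-4−-3.5)² + (1−-2.5)²) = 3.5355; v₂ = distance/dt₂ = 3.5355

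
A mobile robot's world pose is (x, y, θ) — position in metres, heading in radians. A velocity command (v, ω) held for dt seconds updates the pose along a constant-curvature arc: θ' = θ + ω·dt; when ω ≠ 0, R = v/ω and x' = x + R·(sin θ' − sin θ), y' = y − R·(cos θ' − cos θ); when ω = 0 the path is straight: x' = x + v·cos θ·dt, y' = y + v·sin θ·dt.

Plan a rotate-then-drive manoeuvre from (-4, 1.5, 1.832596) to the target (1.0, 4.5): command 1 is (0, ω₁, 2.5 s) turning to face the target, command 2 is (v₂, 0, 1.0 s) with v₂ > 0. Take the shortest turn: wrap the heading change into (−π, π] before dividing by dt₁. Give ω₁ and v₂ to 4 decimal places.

ω₁ = -0.5169, v₂ = 5.8310

heading to target = atan2(4.5−1.5, 1−-4) = 0.5404
Δθ = wrap(0.5404 − 1.8326) = -1.2922; ω₁ = Δθ/dt₁ = -0.5169
distance = √((1−-4)² + (4.5−1.5)²) = 5.8310; v₂ = distance/dt₂ = 5.8310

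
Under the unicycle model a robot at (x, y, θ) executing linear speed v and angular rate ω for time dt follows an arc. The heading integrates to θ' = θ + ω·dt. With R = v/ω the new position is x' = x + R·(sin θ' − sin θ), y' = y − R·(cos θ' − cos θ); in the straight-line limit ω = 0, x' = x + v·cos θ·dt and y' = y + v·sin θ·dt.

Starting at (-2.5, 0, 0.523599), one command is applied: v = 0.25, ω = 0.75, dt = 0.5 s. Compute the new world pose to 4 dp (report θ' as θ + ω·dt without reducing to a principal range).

(-2.4058, 0.0811, 0.8986)

θ' = 0.5236 + 0.75·0.5 = 0.8986
R = v/ω = 0.25/0.75 = 0.3333
x' = -2.5 + 0.3333·(sin 0.8986 − sin 0.5236) = -2.4058
y' = 0 − 0.3333·(cos 0.8986 − cos 0.5236) = 0.0811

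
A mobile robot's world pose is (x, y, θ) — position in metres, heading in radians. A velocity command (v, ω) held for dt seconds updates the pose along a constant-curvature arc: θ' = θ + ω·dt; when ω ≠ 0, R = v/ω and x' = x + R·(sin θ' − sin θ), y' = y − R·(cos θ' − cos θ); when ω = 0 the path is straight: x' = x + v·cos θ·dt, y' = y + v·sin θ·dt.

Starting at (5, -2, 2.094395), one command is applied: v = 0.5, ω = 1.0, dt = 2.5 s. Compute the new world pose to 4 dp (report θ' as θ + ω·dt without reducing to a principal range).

(4.0705, -2.1911, 4.5944)

θ' = 2.0944 + 1.0·2.5 = 4.5944
R = v/ω = 0.5/1.0 = 0.5000
x' = 5 + 0.5000·(sin 4.5944 − sin 2.0944) = 4.0705
y' = -2 − 0.5000·(cos 4.5944 − cos 2.0944) = -2.1911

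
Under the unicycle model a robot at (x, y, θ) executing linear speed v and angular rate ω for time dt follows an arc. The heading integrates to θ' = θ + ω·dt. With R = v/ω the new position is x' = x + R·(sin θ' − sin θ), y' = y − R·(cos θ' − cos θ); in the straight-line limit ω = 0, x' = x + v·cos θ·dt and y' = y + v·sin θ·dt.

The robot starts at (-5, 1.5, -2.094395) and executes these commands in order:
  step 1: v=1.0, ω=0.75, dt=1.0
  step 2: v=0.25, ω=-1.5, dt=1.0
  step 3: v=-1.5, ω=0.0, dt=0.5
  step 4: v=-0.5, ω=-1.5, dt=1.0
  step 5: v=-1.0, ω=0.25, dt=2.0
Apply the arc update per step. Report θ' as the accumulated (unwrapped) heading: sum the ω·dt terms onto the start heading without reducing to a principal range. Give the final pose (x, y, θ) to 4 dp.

(-2.9857, -1.2551, -3.8444)

step 1: θ'=-1.3444 (R=1.3333) → pose (-5.1446, 0.5340, -1.3444)
step 2: θ'=-2.8444 (R=-0.1667) → pose (-5.2582, 0.3373, -2.8444)
step 3: θ'=-2.8444 (straight) → pose (-4.5411, 0.5569, -2.8444)
step 4: θ'=-4.3444 (R=0.3333) → pose (-4.1325, 0.3581, -4.3444)
step 5: θ'=-3.8444 (R=-4.0000) → pose (-2.9857, -1.2551, -3.8444)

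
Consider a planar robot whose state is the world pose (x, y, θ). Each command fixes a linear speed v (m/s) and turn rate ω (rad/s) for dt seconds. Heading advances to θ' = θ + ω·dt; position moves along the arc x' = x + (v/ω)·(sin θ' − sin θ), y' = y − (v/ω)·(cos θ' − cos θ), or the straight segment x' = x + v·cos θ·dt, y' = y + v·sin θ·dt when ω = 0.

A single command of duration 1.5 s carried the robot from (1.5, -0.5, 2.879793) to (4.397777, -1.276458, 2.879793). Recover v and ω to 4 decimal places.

Δθ = 2.879793 − 2.879793 = 0.000000
ω = Δθ/dt = 0.000000/1.5 = 0.0000
ω = 0 → v = (Δx·cos θ + Δy·sin θ)/dt = -2.0000

v = -2.0000, ω = 0.0000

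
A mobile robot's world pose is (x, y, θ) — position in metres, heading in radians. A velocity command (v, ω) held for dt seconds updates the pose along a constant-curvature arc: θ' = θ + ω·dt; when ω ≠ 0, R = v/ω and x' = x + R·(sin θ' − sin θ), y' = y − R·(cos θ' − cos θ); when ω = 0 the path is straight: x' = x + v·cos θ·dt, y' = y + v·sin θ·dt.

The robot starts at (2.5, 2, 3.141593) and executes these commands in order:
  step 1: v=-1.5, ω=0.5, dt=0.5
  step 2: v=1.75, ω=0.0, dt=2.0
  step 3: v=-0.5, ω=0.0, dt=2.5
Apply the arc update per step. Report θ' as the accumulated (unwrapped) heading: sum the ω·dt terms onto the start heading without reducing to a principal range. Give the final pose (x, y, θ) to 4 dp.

(1.0622, 1.5366, 3.3916)

step 1: θ'=3.3916 (R=-3.0000) → pose (3.2422, 2.0933, 3.3916)
step 2: θ'=3.3916 (straight) → pose (-0.1490, 1.2273, 3.3916)
step 3: θ'=3.3916 (straight) → pose (1.0622, 1.5366, 3.3916)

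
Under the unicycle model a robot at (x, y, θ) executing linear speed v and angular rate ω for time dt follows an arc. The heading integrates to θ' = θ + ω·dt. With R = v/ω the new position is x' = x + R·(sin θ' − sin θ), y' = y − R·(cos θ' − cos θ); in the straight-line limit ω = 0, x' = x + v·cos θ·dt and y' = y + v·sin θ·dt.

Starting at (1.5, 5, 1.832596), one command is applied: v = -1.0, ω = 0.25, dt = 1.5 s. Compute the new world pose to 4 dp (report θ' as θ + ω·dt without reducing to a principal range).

θ' = 1.8326 + 0.25·1.5 = 2.2076
R = v/ω = -1.0/0.25 = -4.0000
x' = 1.5 + -4.0000·(sin 2.2076 − sin 1.8326) = 2.1477
y' = 5 − -4.0000·(cos 2.2076 − cos 1.8326) = 3.6568

(2.1477, 3.6568, 2.2076)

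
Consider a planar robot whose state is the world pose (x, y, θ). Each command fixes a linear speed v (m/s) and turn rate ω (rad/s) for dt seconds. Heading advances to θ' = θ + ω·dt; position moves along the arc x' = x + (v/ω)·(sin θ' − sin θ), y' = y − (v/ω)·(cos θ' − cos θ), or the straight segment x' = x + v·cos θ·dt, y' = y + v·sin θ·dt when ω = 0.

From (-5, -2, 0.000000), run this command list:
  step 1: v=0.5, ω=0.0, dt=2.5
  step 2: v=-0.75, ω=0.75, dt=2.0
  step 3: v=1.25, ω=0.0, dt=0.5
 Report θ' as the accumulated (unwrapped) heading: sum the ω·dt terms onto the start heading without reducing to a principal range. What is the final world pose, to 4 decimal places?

(-4.7033, -2.3058, 1.5000)

step 1: θ'=0.0000 (straight) → pose (-3.7500, -2.0000, 0.0000)
step 2: θ'=1.5000 (R=-1.0000) → pose (-4.7475, -2.9293, 1.5000)
step 3: θ'=1.5000 (straight) → pose (-4.7033, -2.3058, 1.5000)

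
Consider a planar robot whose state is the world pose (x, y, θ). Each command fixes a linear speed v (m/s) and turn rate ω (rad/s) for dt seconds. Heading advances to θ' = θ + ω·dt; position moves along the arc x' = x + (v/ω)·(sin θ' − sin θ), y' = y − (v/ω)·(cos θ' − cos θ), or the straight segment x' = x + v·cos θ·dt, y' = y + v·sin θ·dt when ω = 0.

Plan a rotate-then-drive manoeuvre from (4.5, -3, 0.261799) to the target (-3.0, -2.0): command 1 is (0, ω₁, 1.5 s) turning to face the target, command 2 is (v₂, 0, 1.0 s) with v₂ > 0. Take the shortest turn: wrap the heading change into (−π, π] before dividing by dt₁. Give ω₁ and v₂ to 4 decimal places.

heading to target = atan2(-2−-3, -3−4.5) = 3.0090
Δθ = wrap(3.0090 − 0.2618) = 2.7472; ω₁ = Δθ/dt₁ = 1.8315
distance = √((-3−4.5)² + (-2−-3)²) = 7.5664; v₂ = distance/dt₂ = 7.5664

ω₁ = 1.8315, v₂ = 7.5664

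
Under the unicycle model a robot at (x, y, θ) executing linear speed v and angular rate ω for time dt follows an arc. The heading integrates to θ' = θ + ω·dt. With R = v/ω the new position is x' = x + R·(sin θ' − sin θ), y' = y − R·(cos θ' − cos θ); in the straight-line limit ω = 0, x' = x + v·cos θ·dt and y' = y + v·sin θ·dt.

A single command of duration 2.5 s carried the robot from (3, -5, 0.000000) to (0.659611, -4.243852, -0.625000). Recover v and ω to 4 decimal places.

v = -1.0000, ω = -0.2500

Δθ = -0.625000 − 0.000000 = -0.625000
ω = Δθ/dt = -0.625000/2.5 = -0.2500
R = Δx/(sin θ' − sin θ) = 4.0000
v = R·ω = 4.0000·-0.2500 = -1.0000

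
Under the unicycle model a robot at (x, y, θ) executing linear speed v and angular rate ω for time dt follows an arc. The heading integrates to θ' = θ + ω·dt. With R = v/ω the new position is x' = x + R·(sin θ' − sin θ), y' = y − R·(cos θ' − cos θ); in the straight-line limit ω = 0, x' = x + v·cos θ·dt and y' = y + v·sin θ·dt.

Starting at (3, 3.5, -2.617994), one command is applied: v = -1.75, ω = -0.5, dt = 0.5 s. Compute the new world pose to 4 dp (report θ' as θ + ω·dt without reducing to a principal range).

θ' = -2.6180 + -0.5·0.5 = -2.8680
R = v/ω = -1.75/-0.5 = 3.5000
x' = 3 + 3.5000·(sin -2.8680 − sin -2.6180) = 3.8043
y' = 3.5 − 3.5000·(cos -2.8680 − cos -2.6180) = 3.8387

(3.8043, 3.8387, -2.8680)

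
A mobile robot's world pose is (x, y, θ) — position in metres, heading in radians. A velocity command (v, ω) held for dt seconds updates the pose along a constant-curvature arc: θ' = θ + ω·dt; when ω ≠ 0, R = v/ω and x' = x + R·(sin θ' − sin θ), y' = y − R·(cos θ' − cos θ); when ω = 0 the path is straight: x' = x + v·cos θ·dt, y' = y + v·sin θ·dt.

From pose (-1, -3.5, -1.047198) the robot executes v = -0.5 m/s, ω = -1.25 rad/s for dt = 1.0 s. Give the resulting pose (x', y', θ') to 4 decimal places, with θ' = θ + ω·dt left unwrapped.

(-0.9526, -3.0343, -2.2972)

θ' = -1.0472 + -1.25·1.0 = -2.2972
R = v/ω = -0.5/-1.25 = 0.4000
x' = -1 + 0.4000·(sin -2.2972 − sin -1.0472) = -0.9526
y' = -3.5 − 0.4000·(cos -2.2972 − cos -1.0472) = -3.0343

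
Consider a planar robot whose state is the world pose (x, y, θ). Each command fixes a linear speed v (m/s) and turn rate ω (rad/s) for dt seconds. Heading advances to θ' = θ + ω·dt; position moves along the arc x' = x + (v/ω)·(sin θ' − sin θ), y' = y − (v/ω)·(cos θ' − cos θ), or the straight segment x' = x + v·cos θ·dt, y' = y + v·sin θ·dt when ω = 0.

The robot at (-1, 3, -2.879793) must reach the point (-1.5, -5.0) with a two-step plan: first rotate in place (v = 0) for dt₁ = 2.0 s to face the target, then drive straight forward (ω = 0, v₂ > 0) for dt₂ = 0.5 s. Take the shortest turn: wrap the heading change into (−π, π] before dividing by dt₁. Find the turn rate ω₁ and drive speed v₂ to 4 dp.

ω₁ = 0.6233, v₂ = 16.0312

heading to target = atan2(-5−3, -1.5−-1) = -1.6332
Δθ = wrap(-1.6332 − -2.8798) = 1.2466; ω₁ = Δθ/dt₁ = 0.6233
distance = √((-1.5−-1)² + (-5−3)²) = 8.0156; v₂ = distance/dt₂ = 16.0312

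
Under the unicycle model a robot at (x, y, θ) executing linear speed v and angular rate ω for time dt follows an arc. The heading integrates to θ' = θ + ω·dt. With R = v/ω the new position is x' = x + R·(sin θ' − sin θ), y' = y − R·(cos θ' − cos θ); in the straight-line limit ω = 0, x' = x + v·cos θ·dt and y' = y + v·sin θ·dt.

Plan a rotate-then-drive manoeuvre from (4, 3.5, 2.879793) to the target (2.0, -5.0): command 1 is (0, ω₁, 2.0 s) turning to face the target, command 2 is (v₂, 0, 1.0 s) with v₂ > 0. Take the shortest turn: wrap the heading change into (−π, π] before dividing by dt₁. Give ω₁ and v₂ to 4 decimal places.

ω₁ = 0.8008, v₂ = 8.7321

heading to target = atan2(-5−3.5, 2−4) = -1.8019
Δθ = wrap(-1.8019 − 2.8798) = 1.6015; ω₁ = Δθ/dt₁ = 0.8008
distance = √((2−4)² + (-5−3.5)²) = 8.7321; v₂ = distance/dt₂ = 8.7321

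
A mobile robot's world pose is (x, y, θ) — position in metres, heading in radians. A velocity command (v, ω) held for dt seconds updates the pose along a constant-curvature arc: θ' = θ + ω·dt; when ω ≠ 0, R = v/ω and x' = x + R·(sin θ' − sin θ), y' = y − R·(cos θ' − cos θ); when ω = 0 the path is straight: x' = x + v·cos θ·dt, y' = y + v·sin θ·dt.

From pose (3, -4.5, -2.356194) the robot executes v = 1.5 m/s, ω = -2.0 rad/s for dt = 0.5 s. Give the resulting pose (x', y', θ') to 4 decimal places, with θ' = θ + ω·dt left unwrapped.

(2.3100, -4.7025, -3.3562)

θ' = -2.3562 + -2.0·0.5 = -3.3562
R = v/ω = 1.5/-2.0 = -0.7500
x' = 3 + -0.7500·(sin -3.3562 − sin -2.3562) = 2.3100
y' = -4.5 − -0.7500·(cos -3.3562 − cos -2.3562) = -4.7025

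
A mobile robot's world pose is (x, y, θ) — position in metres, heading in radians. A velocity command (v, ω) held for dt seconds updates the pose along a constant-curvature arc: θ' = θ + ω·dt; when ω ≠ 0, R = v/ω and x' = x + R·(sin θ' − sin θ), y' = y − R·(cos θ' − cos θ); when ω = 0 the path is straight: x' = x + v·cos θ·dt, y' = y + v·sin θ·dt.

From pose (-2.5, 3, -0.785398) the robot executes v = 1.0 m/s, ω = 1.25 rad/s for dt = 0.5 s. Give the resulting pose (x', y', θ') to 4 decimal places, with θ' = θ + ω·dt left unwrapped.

θ' = -0.7854 + 1.25·0.5 = -0.1604
R = v/ω = 1.0/1.25 = 0.8000
x' = -2.5 + 0.8000·(sin -0.1604 − sin -0.7854) = -2.0621
y' = 3 − 0.8000·(cos -0.1604 − cos -0.7854) = 2.7760

(-2.0621, 2.7760, -0.1604)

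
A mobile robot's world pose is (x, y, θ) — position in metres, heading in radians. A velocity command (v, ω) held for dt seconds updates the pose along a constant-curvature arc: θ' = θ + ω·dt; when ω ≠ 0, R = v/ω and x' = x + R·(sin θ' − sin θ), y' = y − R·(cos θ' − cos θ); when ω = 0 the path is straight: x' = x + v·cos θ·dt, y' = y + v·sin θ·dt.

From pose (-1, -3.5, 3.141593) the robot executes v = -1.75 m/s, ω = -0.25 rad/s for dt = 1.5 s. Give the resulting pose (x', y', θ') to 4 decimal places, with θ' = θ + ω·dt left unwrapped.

(1.5639, -3.9864, 2.7666)

θ' = 3.1416 + -0.25·1.5 = 2.7666
R = v/ω = -1.75/-0.25 = 7.0000
x' = -1 + 7.0000·(sin 2.7666 − sin 3.1416) = 1.5639
y' = -3.5 − 7.0000·(cos 2.7666 − cos 3.1416) = -3.9864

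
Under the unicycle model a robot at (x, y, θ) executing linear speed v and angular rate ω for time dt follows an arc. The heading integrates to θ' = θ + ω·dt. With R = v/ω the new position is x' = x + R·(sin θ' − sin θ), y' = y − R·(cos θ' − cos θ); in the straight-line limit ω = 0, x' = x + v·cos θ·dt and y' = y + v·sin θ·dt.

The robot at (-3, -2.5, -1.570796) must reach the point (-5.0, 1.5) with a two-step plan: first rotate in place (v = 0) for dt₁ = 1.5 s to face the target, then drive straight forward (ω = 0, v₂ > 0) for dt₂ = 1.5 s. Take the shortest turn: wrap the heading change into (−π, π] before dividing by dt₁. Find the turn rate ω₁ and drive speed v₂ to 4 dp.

heading to target = atan2(1.5−-2.5, -5−-3) = 2.0344
Δθ = wrap(2.0344 − -1.5708) = -2.6779; ω₁ = Δθ/dt₁ = -1.7853
distance = √((-5−-3)² + (1.5−-2.5)²) = 4.4721; v₂ = distance/dt₂ = 2.9814

ω₁ = -1.7853, v₂ = 2.9814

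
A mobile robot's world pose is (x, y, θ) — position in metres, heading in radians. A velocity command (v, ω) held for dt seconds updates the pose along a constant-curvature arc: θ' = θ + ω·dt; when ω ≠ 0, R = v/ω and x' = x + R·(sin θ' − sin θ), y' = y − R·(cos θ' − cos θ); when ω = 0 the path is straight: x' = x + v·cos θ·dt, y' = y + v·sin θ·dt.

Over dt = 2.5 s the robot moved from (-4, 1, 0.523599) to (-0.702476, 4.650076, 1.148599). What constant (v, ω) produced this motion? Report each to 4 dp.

v = 2.0000, ω = 0.2500

Δθ = 1.148599 − 0.523599 = 0.625000
ω = Δθ/dt = 0.625000/2.5 = 0.2500
R = −Δy/(cos θ' − cos θ) = 8.0000
v = R·ω = 8.0000·0.2500 = 2.0000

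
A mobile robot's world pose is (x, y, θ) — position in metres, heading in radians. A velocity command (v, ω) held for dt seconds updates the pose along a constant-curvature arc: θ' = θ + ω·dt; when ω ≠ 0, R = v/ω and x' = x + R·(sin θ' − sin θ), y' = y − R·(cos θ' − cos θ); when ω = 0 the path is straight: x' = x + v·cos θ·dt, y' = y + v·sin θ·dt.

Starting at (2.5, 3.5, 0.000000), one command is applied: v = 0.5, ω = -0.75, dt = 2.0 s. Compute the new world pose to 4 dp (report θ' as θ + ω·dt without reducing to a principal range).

θ' = 0.0000 + -0.75·2.0 = -1.5000
R = v/ω = 0.5/-0.75 = -0.6667
x' = 2.5 + -0.6667·(sin -1.5000 − sin 0.0000) = 3.1650
y' = 3.5 − -0.6667·(cos -1.5000 − cos 0.0000) = 2.8805

(3.1650, 2.8805, -1.5000)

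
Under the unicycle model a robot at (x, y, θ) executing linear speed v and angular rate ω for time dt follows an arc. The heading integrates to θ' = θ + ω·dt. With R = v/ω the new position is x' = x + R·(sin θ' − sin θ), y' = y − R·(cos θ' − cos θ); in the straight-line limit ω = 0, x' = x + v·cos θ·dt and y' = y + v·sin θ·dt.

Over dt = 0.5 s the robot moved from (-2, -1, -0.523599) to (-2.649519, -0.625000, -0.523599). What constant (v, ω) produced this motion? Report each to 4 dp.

Δθ = -0.523599 − -0.523599 = 0.000000
ω = Δθ/dt = 0.000000/0.5 = 0.0000
ω = 0 → v = (Δx·cos θ + Δy·sin θ)/dt = -1.5000

v = -1.5000, ω = 0.0000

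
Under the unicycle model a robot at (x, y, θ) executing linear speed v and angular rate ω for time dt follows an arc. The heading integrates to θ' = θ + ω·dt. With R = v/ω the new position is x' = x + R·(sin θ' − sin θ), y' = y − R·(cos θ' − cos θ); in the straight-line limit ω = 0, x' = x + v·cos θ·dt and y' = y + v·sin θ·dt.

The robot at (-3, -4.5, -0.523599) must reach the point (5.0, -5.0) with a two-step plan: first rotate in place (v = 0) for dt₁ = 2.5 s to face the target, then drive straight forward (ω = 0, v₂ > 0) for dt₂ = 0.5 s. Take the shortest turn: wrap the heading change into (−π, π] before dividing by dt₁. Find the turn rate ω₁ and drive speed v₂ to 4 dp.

ω₁ = 0.1845, v₂ = 16.0312

heading to target = atan2(-5−-4.5, 5−-3) = -0.0624
Δθ = wrap(-0.0624 − -0.5236) = 0.4612; ω₁ = Δθ/dt₁ = 0.1845
distance = √((5−-3)² + (-5−-4.5)²) = 8.0156; v₂ = distance/dt₂ = 16.0312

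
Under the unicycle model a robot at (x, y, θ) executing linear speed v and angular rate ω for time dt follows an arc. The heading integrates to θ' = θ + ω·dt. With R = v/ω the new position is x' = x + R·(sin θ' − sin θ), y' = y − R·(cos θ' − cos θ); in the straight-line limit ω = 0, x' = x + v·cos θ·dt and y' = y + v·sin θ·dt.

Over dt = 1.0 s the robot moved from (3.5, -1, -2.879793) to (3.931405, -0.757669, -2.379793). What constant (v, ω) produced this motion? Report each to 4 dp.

Δθ = -2.379793 − -2.879793 = 0.500000
ω = Δθ/dt = 0.500000/1.0 = 0.5000
R = Δx/(sin θ' − sin θ) = -1.0000
v = R·ω = -1.0000·0.5000 = -0.5000

v = -0.5000, ω = 0.5000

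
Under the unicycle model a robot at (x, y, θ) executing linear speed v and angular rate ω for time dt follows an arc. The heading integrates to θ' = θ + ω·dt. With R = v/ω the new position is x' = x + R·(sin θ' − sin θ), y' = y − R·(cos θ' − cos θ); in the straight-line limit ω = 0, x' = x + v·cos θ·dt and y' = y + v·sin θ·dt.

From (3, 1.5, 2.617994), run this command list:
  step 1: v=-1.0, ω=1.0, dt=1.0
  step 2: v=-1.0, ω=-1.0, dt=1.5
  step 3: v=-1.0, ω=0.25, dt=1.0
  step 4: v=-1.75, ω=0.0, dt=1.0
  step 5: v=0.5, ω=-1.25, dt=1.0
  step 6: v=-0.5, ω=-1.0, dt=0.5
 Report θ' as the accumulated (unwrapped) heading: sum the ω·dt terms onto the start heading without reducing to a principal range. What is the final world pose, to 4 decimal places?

step 1: θ'=3.6180 (R=-1.0000) → pose (3.9586, 1.4774, 3.6180)
step 2: θ'=2.1180 (R=1.0000) → pose (5.2712, 1.1090, 2.1180)
step 3: θ'=2.3680 (R=-4.0000) → pose (5.8922, 0.3286, 2.3680)
step 4: θ'=2.3680 (straight) → pose (7.1442, -0.8941, 2.3680)
step 5: θ'=1.1180 (R=-0.4000) → pose (7.0640, -0.4330, 1.1180)
step 6: θ'=0.6180 (R=0.5000) → pose (6.9041, -0.6218, 0.6180)

(6.9041, -0.6218, 0.6180)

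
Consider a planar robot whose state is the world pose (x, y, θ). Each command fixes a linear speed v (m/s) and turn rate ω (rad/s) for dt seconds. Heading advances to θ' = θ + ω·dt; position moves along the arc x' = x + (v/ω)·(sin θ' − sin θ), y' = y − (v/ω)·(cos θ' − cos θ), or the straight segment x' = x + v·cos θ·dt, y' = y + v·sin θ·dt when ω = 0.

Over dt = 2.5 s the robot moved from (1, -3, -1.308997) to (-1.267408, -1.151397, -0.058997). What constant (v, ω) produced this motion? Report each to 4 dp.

Δθ = -0.058997 − -1.308997 = 1.250000
ω = Δθ/dt = 1.250000/2.5 = 0.5000
R = Δx/(sin θ' − sin θ) = -2.5000
v = R·ω = -2.5000·0.5000 = -1.2500

v = -1.2500, ω = 0.5000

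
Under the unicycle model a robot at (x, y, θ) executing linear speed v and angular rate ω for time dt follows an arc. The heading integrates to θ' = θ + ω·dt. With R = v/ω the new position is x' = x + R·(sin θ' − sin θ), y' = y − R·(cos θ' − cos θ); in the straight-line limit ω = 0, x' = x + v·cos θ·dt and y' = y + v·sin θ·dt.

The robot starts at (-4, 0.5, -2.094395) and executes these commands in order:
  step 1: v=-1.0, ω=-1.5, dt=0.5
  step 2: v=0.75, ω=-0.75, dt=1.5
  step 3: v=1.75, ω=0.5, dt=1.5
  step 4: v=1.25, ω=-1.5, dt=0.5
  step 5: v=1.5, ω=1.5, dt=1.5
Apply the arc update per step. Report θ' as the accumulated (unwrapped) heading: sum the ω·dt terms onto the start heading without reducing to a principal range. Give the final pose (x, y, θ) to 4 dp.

step 1: θ'=-2.8444 (R=0.6667) → pose (-3.6179, 0.8041, -2.8444)
step 2: θ'=-3.9694 (R=-1.0000) → pose (-4.6472, 1.0838, -3.9694)
step 3: θ'=-3.2194 (R=3.5000) → pose (-6.9527, 2.2054, -3.2194)
step 4: θ'=-3.9694 (R=-0.8333) → pose (-7.5016, 2.4725, -3.9694)
step 5: θ'=-1.7194 (R=1.0000) → pose (-9.2271, 1.9441, -1.7194)

(-9.2271, 1.9441, -1.7194)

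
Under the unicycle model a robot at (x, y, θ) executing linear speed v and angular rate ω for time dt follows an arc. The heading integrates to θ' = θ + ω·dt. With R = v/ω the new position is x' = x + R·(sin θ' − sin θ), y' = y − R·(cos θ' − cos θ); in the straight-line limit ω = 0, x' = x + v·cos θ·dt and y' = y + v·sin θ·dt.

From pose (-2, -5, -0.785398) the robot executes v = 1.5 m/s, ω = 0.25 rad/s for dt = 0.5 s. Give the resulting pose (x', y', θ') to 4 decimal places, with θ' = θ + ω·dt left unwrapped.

(-1.4379, -5.4958, -0.6604)

θ' = -0.7854 + 0.25·0.5 = -0.6604
R = v/ω = 1.5/0.25 = 6.0000
x' = -2 + 6.0000·(sin -0.6604 − sin -0.7854) = -1.4379
y' = -5 − 6.0000·(cos -0.6604 − cos -0.7854) = -5.4958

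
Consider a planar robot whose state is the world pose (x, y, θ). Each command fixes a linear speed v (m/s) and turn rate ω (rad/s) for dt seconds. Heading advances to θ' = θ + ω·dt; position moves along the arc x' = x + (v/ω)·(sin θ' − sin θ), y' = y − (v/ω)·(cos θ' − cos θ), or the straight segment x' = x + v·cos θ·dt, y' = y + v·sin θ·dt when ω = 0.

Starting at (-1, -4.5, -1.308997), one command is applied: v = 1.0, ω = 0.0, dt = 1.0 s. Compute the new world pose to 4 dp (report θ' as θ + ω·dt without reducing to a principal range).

θ' = -1.3090 + 0.0·1.0 = -1.3090
ω = 0 → straight: x' = -1 + 1.0·cos(-1.3090)·1.0 = -0.7412
y' = -4.5 + 1.0·sin(-1.3090)·1.0 = -5.4659

(-0.7412, -5.4659, -1.3090)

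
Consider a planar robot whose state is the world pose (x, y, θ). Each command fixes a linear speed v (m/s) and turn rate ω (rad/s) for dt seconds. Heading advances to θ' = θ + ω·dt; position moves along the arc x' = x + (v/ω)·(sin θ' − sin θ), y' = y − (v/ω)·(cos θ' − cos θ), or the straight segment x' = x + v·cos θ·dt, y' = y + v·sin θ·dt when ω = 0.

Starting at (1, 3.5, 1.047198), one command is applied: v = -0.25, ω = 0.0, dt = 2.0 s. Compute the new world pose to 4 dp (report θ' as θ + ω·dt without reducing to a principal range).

(0.7500, 3.0670, 1.0472)

θ' = 1.0472 + 0.0·2.0 = 1.0472
ω = 0 → straight: x' = 1 + -0.25·cos(1.0472)·2.0 = 0.7500
y' = 3.5 + -0.25·sin(1.0472)·2.0 = 3.0670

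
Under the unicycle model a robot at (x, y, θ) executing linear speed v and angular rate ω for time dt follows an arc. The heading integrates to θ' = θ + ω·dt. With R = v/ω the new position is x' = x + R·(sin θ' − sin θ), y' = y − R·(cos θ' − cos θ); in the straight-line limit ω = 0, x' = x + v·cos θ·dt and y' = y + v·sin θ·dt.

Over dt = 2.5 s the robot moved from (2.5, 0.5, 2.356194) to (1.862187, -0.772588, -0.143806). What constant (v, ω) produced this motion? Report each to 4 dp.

v = -0.7500, ω = -1.0000

Δθ = -0.143806 − 2.356194 = -2.500000
ω = Δθ/dt = -2.500000/2.5 = -1.0000
R = −Δy/(cos θ' − cos θ) = 0.7500
v = R·ω = 0.7500·-1.0000 = -0.7500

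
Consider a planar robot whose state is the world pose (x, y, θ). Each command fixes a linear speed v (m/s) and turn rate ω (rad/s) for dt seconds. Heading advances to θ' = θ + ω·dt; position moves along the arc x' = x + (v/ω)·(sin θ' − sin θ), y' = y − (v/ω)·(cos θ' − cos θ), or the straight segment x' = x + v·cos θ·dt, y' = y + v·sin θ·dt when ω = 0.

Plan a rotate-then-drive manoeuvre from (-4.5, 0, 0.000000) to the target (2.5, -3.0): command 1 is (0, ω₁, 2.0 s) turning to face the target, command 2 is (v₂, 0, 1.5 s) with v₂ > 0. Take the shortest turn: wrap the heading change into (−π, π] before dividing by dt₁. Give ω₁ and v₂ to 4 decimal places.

ω₁ = -0.2024, v₂ = 5.0772

heading to target = atan2(-3−0, 2.5−-4.5) = -0.4049
Δθ = wrap(-0.4049 − 0.0000) = -0.4049; ω₁ = Δθ/dt₁ = -0.2024
distance = √((2.5−-4.5)² + (-3−0)²) = 7.6158; v₂ = distance/dt₂ = 5.0772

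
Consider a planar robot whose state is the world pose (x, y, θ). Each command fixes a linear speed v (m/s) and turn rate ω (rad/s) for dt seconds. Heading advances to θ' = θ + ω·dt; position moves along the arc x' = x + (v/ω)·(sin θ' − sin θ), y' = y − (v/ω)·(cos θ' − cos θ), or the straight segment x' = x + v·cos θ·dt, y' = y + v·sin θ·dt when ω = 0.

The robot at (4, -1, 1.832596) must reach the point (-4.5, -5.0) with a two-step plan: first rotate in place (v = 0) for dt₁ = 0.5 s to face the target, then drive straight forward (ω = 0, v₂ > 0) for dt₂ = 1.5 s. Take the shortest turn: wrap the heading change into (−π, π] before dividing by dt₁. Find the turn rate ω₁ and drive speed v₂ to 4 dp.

ω₁ = 3.4977, v₂ = 6.2628

heading to target = atan2(-5−-1, -4.5−4) = -2.7018
Δθ = wrap(-2.7018 − 1.8326) = 1.7488; ω₁ = Δθ/dt₁ = 3.4977
distance = √((-4.5−4)² + (-5−-1)²) = 9.3941; v₂ = distance/dt₂ = 6.2628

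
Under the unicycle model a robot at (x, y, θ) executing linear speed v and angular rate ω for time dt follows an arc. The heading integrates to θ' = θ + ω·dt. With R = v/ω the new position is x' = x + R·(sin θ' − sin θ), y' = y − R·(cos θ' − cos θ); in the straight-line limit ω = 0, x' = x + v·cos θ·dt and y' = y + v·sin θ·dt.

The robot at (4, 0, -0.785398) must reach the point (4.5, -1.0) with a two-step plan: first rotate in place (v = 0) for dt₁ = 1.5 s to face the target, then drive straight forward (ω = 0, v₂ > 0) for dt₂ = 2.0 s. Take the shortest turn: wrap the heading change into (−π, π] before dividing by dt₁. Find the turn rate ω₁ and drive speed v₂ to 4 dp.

ω₁ = -0.2145, v₂ = 0.5590

heading to target = atan2(-1−0, 4.5−4) = -1.1071
Δθ = wrap(-1.1071 − -0.7854) = -0.3218; ω₁ = Δθ/dt₁ = -0.2145
distance = √((4.5−4)² + (-1−0)²) = 1.1180; v₂ = distance/dt₂ = 0.5590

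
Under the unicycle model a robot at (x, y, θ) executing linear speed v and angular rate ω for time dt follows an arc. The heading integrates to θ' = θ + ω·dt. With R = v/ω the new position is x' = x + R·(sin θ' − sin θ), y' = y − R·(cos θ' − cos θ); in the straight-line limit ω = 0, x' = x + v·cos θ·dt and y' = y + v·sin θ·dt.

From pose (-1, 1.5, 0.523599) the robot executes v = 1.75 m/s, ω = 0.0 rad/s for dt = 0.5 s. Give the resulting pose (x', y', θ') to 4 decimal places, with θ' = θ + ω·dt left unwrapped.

(-0.2422, 1.9375, 0.5236)

θ' = 0.5236 + 0.0·0.5 = 0.5236
ω = 0 → straight: x' = -1 + 1.75·cos(0.5236)·0.5 = -0.2422
y' = 1.5 + 1.75·sin(0.5236)·0.5 = 1.9375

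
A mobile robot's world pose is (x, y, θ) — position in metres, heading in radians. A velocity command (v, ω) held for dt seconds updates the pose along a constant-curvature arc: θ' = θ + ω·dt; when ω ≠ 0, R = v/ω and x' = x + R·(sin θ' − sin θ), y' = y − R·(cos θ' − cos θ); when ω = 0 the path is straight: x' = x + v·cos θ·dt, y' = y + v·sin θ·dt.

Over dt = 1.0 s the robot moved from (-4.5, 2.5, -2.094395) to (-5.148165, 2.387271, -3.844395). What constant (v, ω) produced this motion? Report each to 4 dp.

Δθ = -3.844395 − -2.094395 = -1.750000
ω = Δθ/dt = -1.750000/1.0 = -1.7500
R = Δx/(sin θ' − sin θ) = -0.4286
v = R·ω = -0.4286·-1.7500 = 0.7500

v = 0.7500, ω = -1.7500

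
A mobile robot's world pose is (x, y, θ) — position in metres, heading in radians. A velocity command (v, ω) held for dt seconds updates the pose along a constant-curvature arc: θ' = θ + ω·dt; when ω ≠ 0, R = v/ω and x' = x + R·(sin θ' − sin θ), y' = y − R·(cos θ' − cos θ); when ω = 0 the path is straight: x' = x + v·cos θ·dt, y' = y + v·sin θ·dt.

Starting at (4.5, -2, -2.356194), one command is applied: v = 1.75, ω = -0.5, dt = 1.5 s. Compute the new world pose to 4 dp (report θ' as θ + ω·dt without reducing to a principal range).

(2.1490, -3.0229, -3.1062)

θ' = -2.3562 + -0.5·1.5 = -3.1062
R = v/ω = 1.75/-0.5 = -3.5000
x' = 4.5 + -3.5000·(sin -3.1062 − sin -2.3562) = 2.1490
y' = -2 − -3.5000·(cos -3.1062 − cos -2.3562) = -3.0229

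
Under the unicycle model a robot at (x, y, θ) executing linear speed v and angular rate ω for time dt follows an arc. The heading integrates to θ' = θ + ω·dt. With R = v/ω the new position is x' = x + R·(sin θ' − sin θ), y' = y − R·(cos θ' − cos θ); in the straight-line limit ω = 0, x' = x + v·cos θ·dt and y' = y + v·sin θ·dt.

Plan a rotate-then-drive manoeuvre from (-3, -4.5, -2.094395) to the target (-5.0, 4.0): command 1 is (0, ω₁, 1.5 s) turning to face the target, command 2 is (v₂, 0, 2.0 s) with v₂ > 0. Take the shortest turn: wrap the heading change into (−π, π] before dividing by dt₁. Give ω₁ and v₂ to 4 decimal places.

ω₁ = -1.5913, v₂ = 4.3661

heading to target = atan2(4−-4.5, -5−-3) = 1.8019
Δθ = wrap(1.8019 − -2.0944) = -2.3869; ω₁ = Δθ/dt₁ = -1.5913
distance = √((-5−-3)² + (4−-4.5)²) = 8.7321; v₂ = distance/dt₂ = 4.3661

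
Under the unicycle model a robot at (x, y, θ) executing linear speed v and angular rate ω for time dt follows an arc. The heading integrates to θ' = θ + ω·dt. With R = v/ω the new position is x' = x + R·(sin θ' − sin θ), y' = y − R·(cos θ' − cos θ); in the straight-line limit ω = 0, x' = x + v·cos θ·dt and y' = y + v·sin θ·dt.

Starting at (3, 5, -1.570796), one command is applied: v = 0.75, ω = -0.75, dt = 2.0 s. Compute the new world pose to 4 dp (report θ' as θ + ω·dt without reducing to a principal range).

θ' = -1.5708 + -0.75·2.0 = -3.0708
R = v/ω = 0.75/-0.75 = -1.0000
x' = 3 + -1.0000·(sin -3.0708 − sin -1.5708) = 2.0707
y' = 5 − -1.0000·(cos -3.0708 − cos -1.5708) = 4.0025

(2.0707, 4.0025, -3.0708)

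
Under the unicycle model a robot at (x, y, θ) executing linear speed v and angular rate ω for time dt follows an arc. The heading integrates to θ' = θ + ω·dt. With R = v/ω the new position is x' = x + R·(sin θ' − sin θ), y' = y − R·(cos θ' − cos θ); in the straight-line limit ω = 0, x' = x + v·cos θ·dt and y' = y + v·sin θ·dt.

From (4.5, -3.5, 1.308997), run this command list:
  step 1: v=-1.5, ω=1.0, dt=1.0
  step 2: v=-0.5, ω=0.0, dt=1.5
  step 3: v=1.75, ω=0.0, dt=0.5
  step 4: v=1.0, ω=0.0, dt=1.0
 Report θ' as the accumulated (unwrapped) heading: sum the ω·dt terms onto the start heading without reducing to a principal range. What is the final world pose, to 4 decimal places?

(4.0823, -4.0655, 2.3090)

step 1: θ'=2.3090 (R=-1.5000) → pose (4.8394, -4.8977, 2.3090)
step 2: θ'=2.3090 (straight) → pose (5.3441, -5.4524, 2.3090)
step 3: θ'=2.3090 (straight) → pose (4.7552, -4.8052, 2.3090)
step 4: θ'=2.3090 (straight) → pose (4.0823, -4.0655, 2.3090)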